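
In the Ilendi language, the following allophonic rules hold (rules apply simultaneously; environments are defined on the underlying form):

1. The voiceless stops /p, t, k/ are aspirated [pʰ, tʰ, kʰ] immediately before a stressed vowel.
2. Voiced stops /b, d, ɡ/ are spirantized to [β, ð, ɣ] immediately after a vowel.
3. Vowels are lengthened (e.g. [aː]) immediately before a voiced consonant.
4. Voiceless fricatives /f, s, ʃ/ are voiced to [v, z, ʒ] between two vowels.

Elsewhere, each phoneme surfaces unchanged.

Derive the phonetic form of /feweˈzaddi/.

[feːweːˈzaːðdi]

/f/ (word-initial): rule 4 targets it, but not between two vowels → unchanged [f].
/e/ (between /f/ and /w/): before a voiced consonant, so rule 3 applies → [eː].
/w/ (between /e/ and /e/) is unaffected → [w].
/e/ — between /w/ and /z/, before a voiced consonant — surfaces as [eː] (rule 3).
/z/ stays [z].
/a/ (between /z/ and /d/) occurs before a voiced consonant → [aː] by rule 3.
/d/ (between /a/ and /d/): immediately after a vowel, so rule 2 applies → [ð].
/d/ — between /d/ and /i/; rule 2 does not apply here → [d].
/i/ — word-final; rule 3 does not apply here → [i].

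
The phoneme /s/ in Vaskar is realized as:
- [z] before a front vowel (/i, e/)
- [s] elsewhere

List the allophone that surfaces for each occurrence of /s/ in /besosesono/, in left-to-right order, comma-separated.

Occurrence 1 (position 3): no conditioning environment matches → elsewhere allophone [s].
Occurrence 2 (position 5): before a front vowel (/i, e/) → [z].
Occurrence 3 (position 7): no conditioning environment matches → elsewhere allophone [s].

[s], [z], [s]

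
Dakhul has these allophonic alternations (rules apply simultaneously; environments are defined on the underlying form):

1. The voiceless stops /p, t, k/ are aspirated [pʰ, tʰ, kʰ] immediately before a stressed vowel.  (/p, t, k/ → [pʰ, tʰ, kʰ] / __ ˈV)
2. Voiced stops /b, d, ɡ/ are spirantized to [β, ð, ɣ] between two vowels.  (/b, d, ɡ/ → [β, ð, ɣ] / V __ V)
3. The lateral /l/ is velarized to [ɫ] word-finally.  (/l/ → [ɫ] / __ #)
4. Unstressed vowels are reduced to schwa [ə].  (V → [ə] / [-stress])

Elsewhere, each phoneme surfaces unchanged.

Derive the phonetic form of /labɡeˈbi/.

/l/ (word-initial): rule 3 targets it, but not word-finally → unchanged [l].
/a/ (between /l/ and /b/): in an unstressed syllable, so rule 4 applies → [ə].
/b/ (between /a/ and /ɡ/): rule 2 targets it, but not between two vowels → unchanged [b].
/ɡ/ — between /b/ and /e/; rule 2 does not apply here → [ɡ].
/e/ — between /ɡ/ and /b/, in an unstressed syllable — surfaces as [ə] (rule 4).
/b/ meets the environment for rule 2 (between two vowels) → [β].
/i/ — word-final; rule 4 does not apply here → [i].

[ləbɡəˈβi]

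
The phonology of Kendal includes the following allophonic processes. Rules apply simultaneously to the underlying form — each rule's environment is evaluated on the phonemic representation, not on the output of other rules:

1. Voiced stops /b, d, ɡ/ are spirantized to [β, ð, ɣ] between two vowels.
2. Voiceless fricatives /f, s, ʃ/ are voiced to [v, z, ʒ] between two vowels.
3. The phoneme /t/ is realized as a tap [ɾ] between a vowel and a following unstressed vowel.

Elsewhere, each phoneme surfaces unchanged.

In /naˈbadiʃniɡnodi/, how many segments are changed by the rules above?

Segments that undergo a rule: /b/ → [β] (rule 1); /d/ → [ð] (rule 1); /d/ → [ð] (rule 1).
All other segments surface unchanged.

3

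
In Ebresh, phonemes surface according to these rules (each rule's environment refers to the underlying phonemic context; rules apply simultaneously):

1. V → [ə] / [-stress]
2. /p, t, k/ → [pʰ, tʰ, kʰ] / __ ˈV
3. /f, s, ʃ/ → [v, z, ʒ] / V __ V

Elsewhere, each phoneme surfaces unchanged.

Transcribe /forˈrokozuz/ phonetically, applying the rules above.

/f/ (word-initial) is in the target of rule 3 but the environment (between two vowels) is not met → [f].
/o/ (between /f/ and /r/) occurs in an unstressed syllable → [ə] by rule 1.
/r/ stays [r].
/r/ — not in any rule's target class → [r].
/o/ (between /r/ and /k/): rule 1 targets it, but not in an unstressed syllable → unchanged [o].
/k/ (between /o/ and /o/) is in the target of rule 2 but the environment (immediately before a stressed vowel) is not met → [k].
/o/ — between /k/ and /z/, in an unstressed syllable — surfaces as [ə] (rule 1).
/z/ — not in any rule's target class → [z].
/u/ meets the environment for rule 1 (in an unstressed syllable) → [ə].
/z/ (word-final): no rule targets it → [z].

[fərˈrokəzəz]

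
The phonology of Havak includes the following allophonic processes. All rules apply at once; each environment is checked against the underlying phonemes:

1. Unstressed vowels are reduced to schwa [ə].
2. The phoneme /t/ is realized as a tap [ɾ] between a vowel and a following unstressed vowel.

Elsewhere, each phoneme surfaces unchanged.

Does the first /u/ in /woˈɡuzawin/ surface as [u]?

/u/ (between /ɡ/ and /z/): rule 1 targets it, but not in an unstressed syllable → unchanged [u].
The actual realization is [u], which matches [u].

Yes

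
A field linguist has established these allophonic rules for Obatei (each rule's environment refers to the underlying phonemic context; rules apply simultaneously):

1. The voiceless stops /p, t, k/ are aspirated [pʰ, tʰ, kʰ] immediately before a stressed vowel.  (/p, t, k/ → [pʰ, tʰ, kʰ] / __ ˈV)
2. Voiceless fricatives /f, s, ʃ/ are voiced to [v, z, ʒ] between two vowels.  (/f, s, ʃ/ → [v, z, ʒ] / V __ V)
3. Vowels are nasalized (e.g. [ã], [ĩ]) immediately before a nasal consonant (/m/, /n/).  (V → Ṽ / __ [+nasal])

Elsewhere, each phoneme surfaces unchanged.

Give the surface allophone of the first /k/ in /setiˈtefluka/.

[k]

/k/ (between /u/ and /a/) fails the environment for rule 1, so it stays [k].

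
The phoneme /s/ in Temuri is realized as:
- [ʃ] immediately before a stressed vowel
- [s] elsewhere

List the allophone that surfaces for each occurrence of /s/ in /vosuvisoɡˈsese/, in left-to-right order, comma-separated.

[s], [s], [ʃ], [s]

Occurrence 1 (position 3): no conditioning environment matches → elsewhere allophone [s].
Occurrence 2 (position 7): no conditioning environment matches → elsewhere allophone [s].
Occurrence 3 (position 10): immediately before a stressed vowel → [ʃ].
Occurrence 4 (position 12): no conditioning environment matches → elsewhere allophone [s].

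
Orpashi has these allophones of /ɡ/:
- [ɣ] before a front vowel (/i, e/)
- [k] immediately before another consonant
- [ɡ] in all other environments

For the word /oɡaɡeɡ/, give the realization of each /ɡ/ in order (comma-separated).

[ɡ], [ɣ], [ɡ]

Occurrence 1 (position 2): no conditioning environment matches → elsewhere allophone [ɡ].
Occurrence 2 (position 4): before a front vowel (/i, e/) → [ɣ].
Occurrence 3 (position 6): no conditioning environment matches → elsewhere allophone [ɡ].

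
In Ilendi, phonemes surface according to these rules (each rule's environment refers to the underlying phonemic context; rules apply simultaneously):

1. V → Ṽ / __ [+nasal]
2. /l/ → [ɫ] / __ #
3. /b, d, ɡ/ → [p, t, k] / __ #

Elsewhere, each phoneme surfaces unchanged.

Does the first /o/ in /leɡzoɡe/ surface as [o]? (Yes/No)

Yes

/o/ (between /z/ and /ɡ/) is in the target of rule 1 but the environment (before a nasal consonant) is not met → [o].
The actual realization is [o], which matches [o].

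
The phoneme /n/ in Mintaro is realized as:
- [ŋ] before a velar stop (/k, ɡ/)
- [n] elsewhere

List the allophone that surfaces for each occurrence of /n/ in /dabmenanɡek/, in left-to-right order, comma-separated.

[n], [ŋ]

Occurrence 1 (position 6): no conditioning environment matches → elsewhere allophone [n].
Occurrence 2 (position 8): before a velar stop → [ŋ].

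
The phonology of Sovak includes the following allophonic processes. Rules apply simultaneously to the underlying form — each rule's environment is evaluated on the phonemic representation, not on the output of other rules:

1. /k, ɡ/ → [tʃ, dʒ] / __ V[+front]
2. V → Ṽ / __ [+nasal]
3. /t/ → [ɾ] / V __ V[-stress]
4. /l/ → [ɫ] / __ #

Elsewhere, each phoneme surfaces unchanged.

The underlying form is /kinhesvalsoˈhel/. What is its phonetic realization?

/k/ (word-initial): before a front vowel, so rule 1 applies → [tʃ].
/i/ — between /k/ and /n/, before a nasal consonant — surfaces as [ĩ] (rule 2).
/e/ (between /h/ and /s/) fails the environment for rule 2, so it stays [e].
/a/ — between /v/ and /l/; rule 2 does not apply here → [a].
/l/ (between /a/ and /s/) is in the target of rule 4 but the environment (word-finally) is not met → [l].
/o/ — between /s/ and /h/; rule 2 does not apply here → [o].
/e/ (between /h/ and /l/) is in the target of rule 2 but the environment (before a nasal consonant) is not met → [e].
/l/ meets the environment for rule 4 (word-finally) → [ɫ].

[tʃĩnhesvalsoˈheɫ]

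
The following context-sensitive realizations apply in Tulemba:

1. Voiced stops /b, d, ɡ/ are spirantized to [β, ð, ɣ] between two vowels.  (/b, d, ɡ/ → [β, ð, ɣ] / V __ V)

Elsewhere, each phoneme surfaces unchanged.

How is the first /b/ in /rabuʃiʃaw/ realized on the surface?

[β]

/b/ meets the environment for rule 1 (between two vowels) → [β].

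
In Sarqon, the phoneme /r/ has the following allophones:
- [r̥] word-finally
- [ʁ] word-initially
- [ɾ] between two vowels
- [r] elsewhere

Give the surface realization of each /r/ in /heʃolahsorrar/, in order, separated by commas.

Occurrence 1 (position 10): no conditioning environment matches → elsewhere allophone [r].
Occurrence 2 (position 11): no conditioning environment matches → elsewhere allophone [r].
Occurrence 3 (position 13): word-finally → [r̥].

[r], [r], [r̥]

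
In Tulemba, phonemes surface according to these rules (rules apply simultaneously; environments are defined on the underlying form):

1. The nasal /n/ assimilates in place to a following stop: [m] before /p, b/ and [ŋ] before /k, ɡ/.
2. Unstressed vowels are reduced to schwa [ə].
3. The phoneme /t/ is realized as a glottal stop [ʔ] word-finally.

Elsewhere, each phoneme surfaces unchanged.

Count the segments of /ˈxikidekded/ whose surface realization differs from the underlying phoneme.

Segments that undergo a rule: /i/ → [ə] (rule 2); /e/ → [ə] (rule 2); /e/ → [ə] (rule 2).
All other segments surface unchanged.

3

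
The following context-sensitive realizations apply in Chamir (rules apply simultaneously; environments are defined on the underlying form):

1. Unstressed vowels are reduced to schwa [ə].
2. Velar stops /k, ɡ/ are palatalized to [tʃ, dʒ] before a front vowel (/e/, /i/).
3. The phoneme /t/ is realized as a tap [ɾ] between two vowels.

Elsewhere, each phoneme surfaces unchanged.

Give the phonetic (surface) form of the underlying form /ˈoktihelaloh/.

[ˈoktəhələləh]

/o/ (word-initial) is in the target of rule 1 but the environment (in an unstressed syllable) is not met → [o].
/k/ (between /o/ and /t/): rule 2 targets it, but not before a front vowel → unchanged [k].
/t/ — between /k/ and /i/; rule 3 does not apply here → [t].
/i/ — between /t/ and /h/, in an unstressed syllable — surfaces as [ə] (rule 1).
/e/ (between /h/ and /l/) occurs in an unstressed syllable → [ə] by rule 1.
/a/ meets the environment for rule 1 (in an unstressed syllable) → [ə].
/o/ (between /l/ and /h/): in an unstressed syllable, so rule 1 applies → [ə].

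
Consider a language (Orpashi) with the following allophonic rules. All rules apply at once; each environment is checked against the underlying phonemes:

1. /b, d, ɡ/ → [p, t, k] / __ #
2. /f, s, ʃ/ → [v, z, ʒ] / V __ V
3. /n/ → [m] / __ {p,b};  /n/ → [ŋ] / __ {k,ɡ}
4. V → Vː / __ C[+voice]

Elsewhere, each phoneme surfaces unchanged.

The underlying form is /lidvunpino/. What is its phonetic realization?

[liːdvuːmpiːno]

/l/ stays [l].
/i/ (between /l/ and /d/): before a voiced consonant, so rule 4 applies → [iː].
/d/ (between /i/ and /v/): rule 1 targets it, but not word-finally → unchanged [d].
/v/ (between /d/ and /u/): no rule targets it → [v].
Rule 4 applies to /u/ (between /v/ and /n/: before a voiced consonant) → [uː].
/n/ — between /u/ and /p/, before a labial or velar stop — surfaces as [m] (rule 3).
/p/ (between /n/ and /i/): no rule targets it → [p].
/i/ (between /p/ and /n/): before a voiced consonant, so rule 4 applies → [iː].
/n/ (between /i/ and /o/) fails the environment for rule 3, so it stays [n].
/o/ — word-final; rule 4 does not apply here → [o].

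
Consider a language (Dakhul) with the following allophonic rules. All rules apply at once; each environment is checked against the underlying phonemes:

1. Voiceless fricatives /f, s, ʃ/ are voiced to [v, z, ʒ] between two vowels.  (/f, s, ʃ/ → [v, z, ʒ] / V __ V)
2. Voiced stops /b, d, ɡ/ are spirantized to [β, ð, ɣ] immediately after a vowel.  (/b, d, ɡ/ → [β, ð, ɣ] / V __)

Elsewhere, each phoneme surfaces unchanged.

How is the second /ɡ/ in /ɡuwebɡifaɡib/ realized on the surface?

/ɡ/ (between /b/ and /i/) fails the environment for rule 2, so it stays [ɡ].

[ɡ]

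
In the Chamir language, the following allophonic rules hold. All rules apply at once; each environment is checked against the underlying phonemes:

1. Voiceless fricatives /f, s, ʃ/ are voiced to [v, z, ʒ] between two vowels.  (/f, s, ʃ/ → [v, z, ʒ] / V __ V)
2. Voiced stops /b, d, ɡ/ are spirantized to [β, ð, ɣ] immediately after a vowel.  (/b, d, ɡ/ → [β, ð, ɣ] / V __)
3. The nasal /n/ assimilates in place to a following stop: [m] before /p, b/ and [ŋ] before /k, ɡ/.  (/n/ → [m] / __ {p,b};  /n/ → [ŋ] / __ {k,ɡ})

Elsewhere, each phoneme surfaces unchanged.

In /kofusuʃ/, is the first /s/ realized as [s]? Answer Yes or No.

No

/s/ (between /u/ and /u/): between two vowels, so rule 1 applies → [z].
The actual realization is [z], not [s].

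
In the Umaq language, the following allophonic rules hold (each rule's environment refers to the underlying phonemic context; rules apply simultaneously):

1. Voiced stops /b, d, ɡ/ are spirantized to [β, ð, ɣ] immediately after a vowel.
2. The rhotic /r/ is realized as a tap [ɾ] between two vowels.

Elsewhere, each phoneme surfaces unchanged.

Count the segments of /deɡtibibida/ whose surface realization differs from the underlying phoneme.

Segments that undergo a rule: /ɡ/ → [ɣ] (rule 1); /b/ → [β] (rule 1); /b/ → [β] (rule 1); /d/ → [ð] (rule 1).
All other segments surface unchanged.

4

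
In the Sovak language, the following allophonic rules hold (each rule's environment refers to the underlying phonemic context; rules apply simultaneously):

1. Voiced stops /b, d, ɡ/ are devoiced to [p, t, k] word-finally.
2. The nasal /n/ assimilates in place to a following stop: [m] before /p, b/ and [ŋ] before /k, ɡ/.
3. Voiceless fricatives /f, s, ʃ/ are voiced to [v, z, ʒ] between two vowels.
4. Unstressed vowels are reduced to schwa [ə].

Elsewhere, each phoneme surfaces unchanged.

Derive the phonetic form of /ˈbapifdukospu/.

/b/ (word-initial) fails the environment for rule 1, so it stays [b].
/a/ — between /b/ and /p/; rule 4 does not apply here → [a].
/p/ (between /a/ and /i/) is unaffected → [p].
/i/ (between /p/ and /f/) occurs in an unstressed syllable → [ə] by rule 4.
/f/ (between /i/ and /d/): rule 3 targets it, but not between two vowels → unchanged [f].
/d/ (between /f/ and /u/) is in the target of rule 1 but the environment (word-finally) is not met → [d].
Rule 4 applies to /u/ (between /d/ and /k/: in an unstressed syllable) → [ə].
/k/ — not in any rule's target class → [k].
/o/ (between /k/ and /s/): in an unstressed syllable, so rule 4 applies → [ə].
/s/ (between /o/ and /p/): rule 3 targets it, but not between two vowels → unchanged [s].
/p/ — not in any rule's target class → [p].
/u/ (word-final) occurs in an unstressed syllable → [ə] by rule 4.

[ˈbapəfdəkəspə]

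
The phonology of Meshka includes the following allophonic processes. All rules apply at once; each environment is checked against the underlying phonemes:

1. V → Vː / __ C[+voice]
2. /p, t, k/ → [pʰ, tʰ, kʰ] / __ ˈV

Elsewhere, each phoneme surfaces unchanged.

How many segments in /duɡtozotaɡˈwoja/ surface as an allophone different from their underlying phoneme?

4

Segments that undergo a rule: /u/ → [uː] (rule 1); /o/ → [oː] (rule 1); /a/ → [aː] (rule 1); /o/ → [oː] (rule 1).
All other segments surface unchanged.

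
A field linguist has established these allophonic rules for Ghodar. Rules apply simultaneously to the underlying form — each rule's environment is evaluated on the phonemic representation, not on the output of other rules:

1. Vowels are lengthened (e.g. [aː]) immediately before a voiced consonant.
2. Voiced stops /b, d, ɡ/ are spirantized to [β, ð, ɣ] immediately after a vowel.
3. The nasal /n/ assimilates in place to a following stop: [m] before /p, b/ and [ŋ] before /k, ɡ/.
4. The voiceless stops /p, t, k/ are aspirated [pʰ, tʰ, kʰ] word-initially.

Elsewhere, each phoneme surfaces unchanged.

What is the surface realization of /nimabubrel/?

/n/ (word-initial): rule 3 targets it, but not before a labial or velar stop → unchanged [n].
Rule 1 applies to /i/ (between /n/ and /m/: before a voiced consonant) → [iː].
/m/ (between /i/ and /a/): no rule targets it → [m].
/a/ meets the environment for rule 1 (before a voiced consonant) → [aː].
/b/ meets the environment for rule 2 (immediately after a vowel) → [β].
/u/ (between /b/ and /b/): before a voiced consonant, so rule 1 applies → [uː].
/b/ meets the environment for rule 2 (immediately after a vowel) → [β].
/r/ (between /b/ and /e/) is unaffected → [r].
/e/ — between /r/ and /l/, before a voiced consonant — surfaces as [eː] (rule 1).
/l/ (word-final) is unaffected → [l].

[niːmaːβuːβreːl]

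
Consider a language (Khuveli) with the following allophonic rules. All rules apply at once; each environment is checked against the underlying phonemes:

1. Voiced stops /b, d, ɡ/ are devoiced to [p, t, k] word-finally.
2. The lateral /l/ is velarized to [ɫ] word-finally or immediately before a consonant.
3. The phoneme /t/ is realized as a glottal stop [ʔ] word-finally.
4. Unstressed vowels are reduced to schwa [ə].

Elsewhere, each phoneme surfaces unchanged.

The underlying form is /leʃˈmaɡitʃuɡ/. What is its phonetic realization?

[ləʃˈmaɡətʃək]

/l/ (word-initial): rule 2 targets it, but not word-finally or immediately before a consonant → unchanged [l].
/e/ — between /l/ and /ʃ/, in an unstressed syllable — surfaces as [ə] (rule 4).
/a/ (between /m/ and /ɡ/) is in the target of rule 4 but the environment (in an unstressed syllable) is not met → [a].
/ɡ/ (between /a/ and /i/): rule 1 targets it, but not word-finally → unchanged [ɡ].
Rule 4 applies to /i/ (between /ɡ/ and /t/: in an unstressed syllable) → [ə].
/t/ (between /i/ and /ʃ/) is in the target of rule 3 but the environment (word-finally) is not met → [t].
/u/ (between /ʃ/ and /ɡ/) occurs in an unstressed syllable → [ə] by rule 4.
Rule 1 applies to /ɡ/ (word-final: word-finally) → [k].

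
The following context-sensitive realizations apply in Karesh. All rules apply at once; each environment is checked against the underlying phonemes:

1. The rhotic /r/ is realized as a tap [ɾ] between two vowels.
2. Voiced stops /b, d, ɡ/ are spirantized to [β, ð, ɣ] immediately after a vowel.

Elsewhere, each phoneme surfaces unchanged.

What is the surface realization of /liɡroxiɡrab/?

/l/ stays [l].
/i/ (between /l/ and /ɡ/): no rule targets it → [i].
/ɡ/ — between /i/ and /r/, immediately after a vowel — surfaces as [ɣ] (rule 2).
/r/ — between /ɡ/ and /o/; rule 1 does not apply here → [r].
/o/ (between /r/ and /x/) is unaffected → [o].
/x/ — not in any rule's target class → [x].
/i/ (between /x/ and /ɡ/): no rule targets it → [i].
/ɡ/ (between /i/ and /r/): immediately after a vowel, so rule 2 applies → [ɣ].
/r/ (between /ɡ/ and /a/): rule 1 targets it, but not between two vowels → unchanged [r].
/a/ (between /r/ and /b/): no rule targets it → [a].
/b/ (word-final): immediately after a vowel, so rule 2 applies → [β].

[liɣroxiɣraβ]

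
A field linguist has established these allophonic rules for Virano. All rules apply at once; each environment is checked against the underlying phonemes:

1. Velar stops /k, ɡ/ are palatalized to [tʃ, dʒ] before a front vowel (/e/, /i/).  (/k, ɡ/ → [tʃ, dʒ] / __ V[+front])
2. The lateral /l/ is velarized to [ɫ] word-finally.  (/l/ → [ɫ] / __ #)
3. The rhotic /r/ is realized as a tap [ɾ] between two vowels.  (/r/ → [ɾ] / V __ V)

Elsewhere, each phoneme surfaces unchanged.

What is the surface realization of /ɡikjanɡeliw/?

[dʒikjandʒeliw]

Rule 1 applies to /ɡ/ (word-initial: before a front vowel) → [dʒ].
/k/ — between /i/ and /j/; rule 1 does not apply here → [k].
/ɡ/ (between /n/ and /e/): before a front vowel, so rule 1 applies → [dʒ].
/l/ (between /e/ and /i/) fails the environment for rule 2, so it stays [l].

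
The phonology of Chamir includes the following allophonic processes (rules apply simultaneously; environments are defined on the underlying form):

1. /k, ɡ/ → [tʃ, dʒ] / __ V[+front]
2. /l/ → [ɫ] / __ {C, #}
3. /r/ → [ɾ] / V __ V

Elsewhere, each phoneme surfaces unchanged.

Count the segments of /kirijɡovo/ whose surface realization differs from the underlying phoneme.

Segments that undergo a rule: /k/ → [tʃ] (rule 1); /r/ → [ɾ] (rule 3).
All other segments surface unchanged.

2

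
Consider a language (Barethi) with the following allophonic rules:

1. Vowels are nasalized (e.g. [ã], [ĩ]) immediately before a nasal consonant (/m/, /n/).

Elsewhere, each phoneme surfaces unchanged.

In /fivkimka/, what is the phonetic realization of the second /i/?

Rule 1 applies to /i/ (between /k/ and /m/: before a nasal consonant) → [ĩ].

[ĩ]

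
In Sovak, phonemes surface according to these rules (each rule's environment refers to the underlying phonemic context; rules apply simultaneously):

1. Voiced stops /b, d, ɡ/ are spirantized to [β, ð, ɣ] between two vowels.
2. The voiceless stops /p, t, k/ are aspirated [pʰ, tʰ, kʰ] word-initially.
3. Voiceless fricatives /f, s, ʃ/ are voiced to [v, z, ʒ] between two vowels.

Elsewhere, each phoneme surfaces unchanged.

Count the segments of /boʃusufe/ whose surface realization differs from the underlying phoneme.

Segments that undergo a rule: /ʃ/ → [ʒ] (rule 3); /s/ → [z] (rule 3); /f/ → [v] (rule 3).
All other segments surface unchanged.

3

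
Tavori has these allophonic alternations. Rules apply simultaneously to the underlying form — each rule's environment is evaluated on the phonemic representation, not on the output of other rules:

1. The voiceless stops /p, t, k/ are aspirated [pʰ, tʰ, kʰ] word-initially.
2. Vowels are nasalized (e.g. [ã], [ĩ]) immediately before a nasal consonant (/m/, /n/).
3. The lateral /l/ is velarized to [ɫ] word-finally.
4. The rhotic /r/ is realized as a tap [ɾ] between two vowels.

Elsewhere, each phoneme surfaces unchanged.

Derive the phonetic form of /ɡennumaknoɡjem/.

[ɡẽnnũmaknoɡjẽm]

/ɡ/ (word-initial) is unaffected → [ɡ].
/e/ (between /ɡ/ and /n/): before a nasal consonant, so rule 2 applies → [ẽ].
/n/ (between /e/ and /n/): no rule targets it → [n].
/n/ (between /n/ and /u/) is unaffected → [n].
/u/ (between /n/ and /m/): before a nasal consonant, so rule 2 applies → [ũ].
/m/ (between /u/ and /a/): no rule targets it → [m].
/a/ — between /m/ and /k/; rule 2 does not apply here → [a].
/k/ (between /a/ and /n/) is in the target of rule 1 but the environment (word-initially) is not met → [k].
/n/ (between /k/ and /o/): no rule targets it → [n].
/o/ (between /n/ and /ɡ/): rule 2 targets it, but not before a nasal consonant → unchanged [o].
/ɡ/ stays [ɡ].
/j/ stays [j].
/e/ (between /j/ and /m/) occurs before a nasal consonant → [ẽ] by rule 2.
/m/ stays [m].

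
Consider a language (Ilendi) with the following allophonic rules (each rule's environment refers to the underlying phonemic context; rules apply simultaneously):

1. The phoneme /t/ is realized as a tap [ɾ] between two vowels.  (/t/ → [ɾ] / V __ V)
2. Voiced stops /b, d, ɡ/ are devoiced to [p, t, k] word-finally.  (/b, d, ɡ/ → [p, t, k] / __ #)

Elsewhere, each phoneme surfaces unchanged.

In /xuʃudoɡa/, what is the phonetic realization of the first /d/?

[d]

/d/ (between /u/ and /o/) is in the target of rule 2 but the environment (word-finally) is not met → [d].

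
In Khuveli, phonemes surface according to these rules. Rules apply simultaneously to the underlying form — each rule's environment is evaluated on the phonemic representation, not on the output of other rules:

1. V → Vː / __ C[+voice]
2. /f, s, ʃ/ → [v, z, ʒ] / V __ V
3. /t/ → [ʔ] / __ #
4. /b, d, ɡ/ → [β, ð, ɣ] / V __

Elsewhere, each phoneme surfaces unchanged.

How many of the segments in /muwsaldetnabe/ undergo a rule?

Segments that undergo a rule: /u/ → [uː] (rule 1); /a/ → [aː] (rule 1); /a/ → [aː] (rule 1); /b/ → [β] (rule 4).
All other segments surface unchanged.

4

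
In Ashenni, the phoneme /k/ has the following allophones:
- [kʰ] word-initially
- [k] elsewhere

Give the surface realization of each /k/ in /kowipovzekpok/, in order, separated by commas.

Occurrence 1 (position 1): word-initially → [kʰ].
Occurrence 2 (position 10): no conditioning environment matches → elsewhere allophone [k].
Occurrence 3 (position 13): no conditioning environment matches → elsewhere allophone [k].

[kʰ], [k], [k]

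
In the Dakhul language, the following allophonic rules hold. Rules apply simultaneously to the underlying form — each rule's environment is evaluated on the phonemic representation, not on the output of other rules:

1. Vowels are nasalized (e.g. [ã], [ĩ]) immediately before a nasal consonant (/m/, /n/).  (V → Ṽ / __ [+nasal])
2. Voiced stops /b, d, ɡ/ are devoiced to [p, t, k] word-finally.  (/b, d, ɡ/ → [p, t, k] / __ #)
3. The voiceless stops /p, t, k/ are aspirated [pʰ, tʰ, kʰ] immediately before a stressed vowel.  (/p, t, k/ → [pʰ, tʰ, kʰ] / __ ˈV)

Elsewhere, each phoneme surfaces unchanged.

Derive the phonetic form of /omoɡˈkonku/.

[õmoɡˈkʰõnku]

Rule 1 applies to /o/ (word-initial: before a nasal consonant) → [õ].
/o/ (between /m/ and /ɡ/) is in the target of rule 1 but the environment (before a nasal consonant) is not met → [o].
/ɡ/ (between /o/ and /k/) is in the target of rule 2 but the environment (word-finally) is not met → [ɡ].
Rule 3 applies to /k/ (between /ɡ/ and /o/: immediately before a stressed vowel) → [kʰ].
/o/ meets the environment for rule 1 (before a nasal consonant) → [õ].
/k/ (between /n/ and /u/) is in the target of rule 3 but the environment (immediately before a stressed vowel) is not met → [k].
/u/ (word-final): rule 1 targets it, but not before a nasal consonant → unchanged [u].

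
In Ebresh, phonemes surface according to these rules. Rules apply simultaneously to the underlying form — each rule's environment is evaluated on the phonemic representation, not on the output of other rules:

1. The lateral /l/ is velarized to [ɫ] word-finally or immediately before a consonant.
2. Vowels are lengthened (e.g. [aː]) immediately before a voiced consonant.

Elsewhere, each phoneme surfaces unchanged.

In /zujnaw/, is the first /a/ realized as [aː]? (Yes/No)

Yes

Rule 2 applies to /a/ (between /n/ and /w/: before a voiced consonant) → [aː].
The actual realization is [aː], which matches [aː].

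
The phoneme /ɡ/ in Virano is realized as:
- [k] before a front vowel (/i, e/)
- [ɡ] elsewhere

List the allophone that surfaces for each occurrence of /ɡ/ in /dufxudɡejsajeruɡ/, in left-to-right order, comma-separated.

[k], [ɡ]

Occurrence 1 (position 7): before a front vowel (/i, e/) → [k].
Occurrence 2 (position 16): no conditioning environment matches → elsewhere allophone [ɡ].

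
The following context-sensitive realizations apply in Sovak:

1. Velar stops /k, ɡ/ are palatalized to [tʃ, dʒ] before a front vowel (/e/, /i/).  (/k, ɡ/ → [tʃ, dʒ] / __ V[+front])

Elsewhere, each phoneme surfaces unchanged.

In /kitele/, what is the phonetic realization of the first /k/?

/k/ meets the environment for rule 1 (before a front vowel) → [tʃ].

[tʃ]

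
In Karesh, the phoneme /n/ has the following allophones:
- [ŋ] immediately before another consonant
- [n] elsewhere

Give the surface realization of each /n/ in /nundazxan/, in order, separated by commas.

Occurrence 1 (position 1): no conditioning environment matches → elsewhere allophone [n].
Occurrence 2 (position 3): immediately before another consonant → [ŋ].
Occurrence 3 (position 9): no conditioning environment matches → elsewhere allophone [n].

[n], [ŋ], [n]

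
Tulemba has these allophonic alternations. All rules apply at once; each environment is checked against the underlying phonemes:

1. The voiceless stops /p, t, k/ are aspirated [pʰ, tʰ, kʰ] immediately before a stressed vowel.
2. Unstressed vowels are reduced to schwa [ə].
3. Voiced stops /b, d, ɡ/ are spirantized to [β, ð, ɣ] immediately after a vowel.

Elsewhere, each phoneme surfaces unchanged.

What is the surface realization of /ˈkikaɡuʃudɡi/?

[ˈkʰikəɣəʃəðɡə]

Rule 1 applies to /k/ (word-initial: immediately before a stressed vowel) → [kʰ].
/i/ (between /k/ and /k/): rule 2 targets it, but not in an unstressed syllable → unchanged [i].
/k/ (between /i/ and /a/): rule 1 targets it, but not immediately before a stressed vowel → unchanged [k].
/a/ (between /k/ and /ɡ/): in an unstressed syllable, so rule 2 applies → [ə].
/ɡ/ (between /a/ and /u/): immediately after a vowel, so rule 3 applies → [ɣ].
/u/ — between /ɡ/ and /ʃ/, in an unstressed syllable — surfaces as [ə] (rule 2).
/ʃ/ (between /u/ and /u/) is unaffected → [ʃ].
/u/ (between /ʃ/ and /d/) occurs in an unstressed syllable → [ə] by rule 2.
/d/ (between /u/ and /ɡ/): immediately after a vowel, so rule 3 applies → [ð].
/ɡ/ — between /d/ and /i/; rule 3 does not apply here → [ɡ].
Rule 2 applies to /i/ (word-final: in an unstressed syllable) → [ə].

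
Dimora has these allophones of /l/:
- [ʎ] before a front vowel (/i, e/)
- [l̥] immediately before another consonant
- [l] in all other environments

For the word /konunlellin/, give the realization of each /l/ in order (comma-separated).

Occurrence 1 (position 6): before a front vowel (/i, e/) → [ʎ].
Occurrence 2 (position 8): immediately before another consonant → [l̥].
Occurrence 3 (position 9): before a front vowel (/i, e/) → [ʎ].

[ʎ], [l̥], [ʎ]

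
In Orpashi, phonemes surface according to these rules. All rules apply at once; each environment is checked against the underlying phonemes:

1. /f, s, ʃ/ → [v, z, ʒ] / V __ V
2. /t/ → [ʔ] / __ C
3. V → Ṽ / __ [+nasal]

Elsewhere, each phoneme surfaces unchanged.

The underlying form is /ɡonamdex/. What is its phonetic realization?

[ɡõnãmdex]

/ɡ/ (word-initial) is unaffected → [ɡ].
/o/ (between /ɡ/ and /n/): before a nasal consonant, so rule 3 applies → [õ].
/n/ stays [n].
/a/ (between /n/ and /m/): before a nasal consonant, so rule 3 applies → [ã].
/m/ (between /a/ and /d/): no rule targets it → [m].
/d/ (between /m/ and /e/) is unaffected → [d].
/e/ (between /d/ and /x/): rule 3 targets it, but not before a nasal consonant → unchanged [e].
/x/ stays [x].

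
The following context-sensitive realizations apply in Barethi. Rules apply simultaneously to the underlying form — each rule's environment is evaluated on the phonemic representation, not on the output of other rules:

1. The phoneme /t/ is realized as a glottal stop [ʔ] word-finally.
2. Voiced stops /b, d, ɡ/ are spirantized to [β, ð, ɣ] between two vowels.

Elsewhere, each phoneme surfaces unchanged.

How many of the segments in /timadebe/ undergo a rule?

Segments that undergo a rule: /d/ → [ð] (rule 2); /b/ → [β] (rule 2).
All other segments surface unchanged.

2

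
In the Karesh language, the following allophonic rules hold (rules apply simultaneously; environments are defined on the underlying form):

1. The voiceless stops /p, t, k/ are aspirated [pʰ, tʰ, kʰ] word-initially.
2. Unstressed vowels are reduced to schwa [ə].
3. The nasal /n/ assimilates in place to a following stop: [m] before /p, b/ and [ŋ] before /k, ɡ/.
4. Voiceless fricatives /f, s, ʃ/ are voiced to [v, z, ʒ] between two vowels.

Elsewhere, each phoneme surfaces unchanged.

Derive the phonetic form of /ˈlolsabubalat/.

[ˈlolsəbəbələt]

/l/ — not in any rule's target class → [l].
/o/ (between /l/ and /l/): rule 2 targets it, but not in an unstressed syllable → unchanged [o].
/l/ (between /o/ and /s/): no rule targets it → [l].
/s/ — between /l/ and /a/; rule 4 does not apply here → [s].
/a/ (between /s/ and /b/) occurs in an unstressed syllable → [ə] by rule 2.
/b/ — not in any rule's target class → [b].
/u/ (between /b/ and /b/): in an unstressed syllable, so rule 2 applies → [ə].
/b/ (between /u/ and /a/): no rule targets it → [b].
/a/ (between /b/ and /l/): in an unstressed syllable, so rule 2 applies → [ə].
/l/ (between /a/ and /a/) is unaffected → [l].
/a/ (between /l/ and /t/): in an unstressed syllable, so rule 2 applies → [ə].
/t/ (word-final) fails the environment for rule 1, so it stays [t].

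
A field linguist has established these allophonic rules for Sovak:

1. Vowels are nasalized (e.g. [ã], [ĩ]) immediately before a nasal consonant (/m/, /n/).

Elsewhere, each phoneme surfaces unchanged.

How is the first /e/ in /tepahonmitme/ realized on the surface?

[e]

/e/ (between /t/ and /p/) fails the environment for rule 1, so it stays [e].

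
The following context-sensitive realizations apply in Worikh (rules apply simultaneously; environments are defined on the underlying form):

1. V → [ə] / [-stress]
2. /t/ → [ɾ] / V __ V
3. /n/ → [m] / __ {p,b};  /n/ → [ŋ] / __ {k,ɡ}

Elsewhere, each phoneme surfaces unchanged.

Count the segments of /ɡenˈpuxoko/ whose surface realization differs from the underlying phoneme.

Segments that undergo a rule: /e/ → [ə] (rule 1); /n/ → [m] (rule 3); /o/ → [ə] (rule 1); /o/ → [ə] (rule 1).
All other segments surface unchanged.

4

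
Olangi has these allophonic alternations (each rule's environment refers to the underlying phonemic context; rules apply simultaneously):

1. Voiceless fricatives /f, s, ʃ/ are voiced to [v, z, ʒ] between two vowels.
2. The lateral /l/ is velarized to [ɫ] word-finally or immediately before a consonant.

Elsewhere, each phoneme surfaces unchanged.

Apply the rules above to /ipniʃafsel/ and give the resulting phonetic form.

/ʃ/ meets the environment for rule 1 (between two vowels) → [ʒ].
/f/ (between /a/ and /s/): rule 1 targets it, but not between two vowels → unchanged [f].
/s/ (between /f/ and /e/) is in the target of rule 1 but the environment (between two vowels) is not met → [s].
/l/ meets the environment for rule 2 (word-finally or immediately before a consonant) → [ɫ].

[ipniʒafseɫ]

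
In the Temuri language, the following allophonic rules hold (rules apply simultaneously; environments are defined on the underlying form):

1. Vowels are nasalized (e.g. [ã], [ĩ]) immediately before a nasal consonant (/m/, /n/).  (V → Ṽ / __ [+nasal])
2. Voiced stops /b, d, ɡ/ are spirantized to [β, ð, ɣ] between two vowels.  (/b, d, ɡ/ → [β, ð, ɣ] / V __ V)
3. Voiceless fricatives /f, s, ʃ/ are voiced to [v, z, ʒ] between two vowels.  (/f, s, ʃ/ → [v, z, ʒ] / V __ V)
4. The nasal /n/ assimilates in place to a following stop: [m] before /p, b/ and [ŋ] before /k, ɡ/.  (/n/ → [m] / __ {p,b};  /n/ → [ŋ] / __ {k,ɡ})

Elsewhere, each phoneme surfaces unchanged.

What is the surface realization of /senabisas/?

[sẽnaβizas]

/s/ (word-initial) fails the environment for rule 3, so it stays [s].
/e/ meets the environment for rule 1 (before a nasal consonant) → [ẽ].
/n/ (between /e/ and /a/): rule 4 targets it, but not before a labial or velar stop → unchanged [n].
/a/ — between /n/ and /b/; rule 1 does not apply here → [a].
/b/ (between /a/ and /i/) occurs between two vowels → [β] by rule 2.
/i/ (between /b/ and /s/) is in the target of rule 1 but the environment (before a nasal consonant) is not met → [i].
Rule 3 applies to /s/ (between /i/ and /a/: between two vowels) → [z].
/a/ (between /s/ and /s/) fails the environment for rule 1, so it stays [a].
/s/ — word-final; rule 3 does not apply here → [s].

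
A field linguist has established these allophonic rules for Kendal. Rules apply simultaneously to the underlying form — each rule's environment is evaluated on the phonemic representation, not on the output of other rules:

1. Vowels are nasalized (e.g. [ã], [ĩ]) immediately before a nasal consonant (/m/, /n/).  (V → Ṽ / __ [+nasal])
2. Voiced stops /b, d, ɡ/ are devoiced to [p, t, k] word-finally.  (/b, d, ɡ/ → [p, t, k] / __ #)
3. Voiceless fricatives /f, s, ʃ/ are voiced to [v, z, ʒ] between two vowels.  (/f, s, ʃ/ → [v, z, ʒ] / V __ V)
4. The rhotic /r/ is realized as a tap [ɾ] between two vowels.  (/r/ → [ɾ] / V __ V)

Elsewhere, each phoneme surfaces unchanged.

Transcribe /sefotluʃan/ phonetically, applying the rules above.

/s/ — word-initial; rule 3 does not apply here → [s].
/e/ (between /s/ and /f/) is in the target of rule 1 but the environment (before a nasal consonant) is not met → [e].
Rule 3 applies to /f/ (between /e/ and /o/: between two vowels) → [v].
/o/ (between /f/ and /t/) fails the environment for rule 1, so it stays [o].
/t/ stays [t].
/l/ stays [l].
/u/ — between /l/ and /ʃ/; rule 1 does not apply here → [u].
/ʃ/ meets the environment for rule 3 (between two vowels) → [ʒ].
/a/ (between /ʃ/ and /n/): before a nasal consonant, so rule 1 applies → [ã].
/n/ — not in any rule's target class → [n].

[sevotluʒãn]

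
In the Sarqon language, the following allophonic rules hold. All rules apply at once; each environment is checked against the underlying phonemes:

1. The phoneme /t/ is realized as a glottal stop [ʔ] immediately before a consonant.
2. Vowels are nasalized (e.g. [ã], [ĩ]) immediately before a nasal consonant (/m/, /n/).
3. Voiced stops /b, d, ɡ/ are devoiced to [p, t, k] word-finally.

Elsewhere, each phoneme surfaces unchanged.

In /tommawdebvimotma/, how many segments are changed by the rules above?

3

Segments that undergo a rule: /o/ → [õ] (rule 2); /i/ → [ĩ] (rule 2); /t/ → [ʔ] (rule 1).
All other segments surface unchanged.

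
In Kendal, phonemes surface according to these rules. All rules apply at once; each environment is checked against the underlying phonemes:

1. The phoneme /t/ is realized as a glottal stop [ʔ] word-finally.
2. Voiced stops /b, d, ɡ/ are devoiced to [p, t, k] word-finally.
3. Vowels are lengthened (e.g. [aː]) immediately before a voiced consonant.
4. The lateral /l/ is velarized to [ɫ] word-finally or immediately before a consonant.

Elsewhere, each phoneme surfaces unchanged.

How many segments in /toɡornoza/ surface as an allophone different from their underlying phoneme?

3

Segments that undergo a rule: /o/ → [oː] (rule 3); /o/ → [oː] (rule 3); /o/ → [oː] (rule 3).
All other segments surface unchanged.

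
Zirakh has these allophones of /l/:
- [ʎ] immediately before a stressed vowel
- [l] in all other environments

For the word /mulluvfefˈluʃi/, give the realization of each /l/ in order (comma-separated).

Occurrence 1 (position 3): no conditioning environment matches → elsewhere allophone [l].
Occurrence 2 (position 4): no conditioning environment matches → elsewhere allophone [l].
Occurrence 3 (position 10): immediately before a stressed vowel → [ʎ].

[l], [l], [ʎ]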